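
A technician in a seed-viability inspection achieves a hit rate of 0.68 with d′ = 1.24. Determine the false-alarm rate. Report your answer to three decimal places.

z(hit rate) = z(0.68) = 0.4677
z(FA) = z(H) − d' = 0.4677 − 1.24 = -0.7723
false-alarm rate = Φ(-0.7723) = 0.2200

false-alarm rate = 0.220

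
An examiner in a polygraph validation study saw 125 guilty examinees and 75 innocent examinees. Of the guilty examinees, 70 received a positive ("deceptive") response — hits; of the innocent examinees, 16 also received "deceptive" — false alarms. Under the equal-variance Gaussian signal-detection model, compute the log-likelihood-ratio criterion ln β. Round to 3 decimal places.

ln β = 0.305

H = 70/125 = 0.5600
FA = 16/75 = 0.2133
z(H) = z(0.5600) = 0.1510
z(FA) = z(0.2133) = -0.7950
ln β = −½·[z(H)² − z(FA)²] = −0.5 × (0.0228 − 0.6320) = 0.3046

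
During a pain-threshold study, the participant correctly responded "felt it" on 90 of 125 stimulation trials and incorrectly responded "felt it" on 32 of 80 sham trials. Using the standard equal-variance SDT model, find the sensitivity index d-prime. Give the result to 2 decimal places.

H = 90/125 = 0.7200
FA = 32/80 = 0.4000
Φ⁻¹(0.7200) = 0.583, Φ⁻¹(0.4000) = -0.253
d' = z(H) − z(FA) = 0.583 − (-0.253) = 0.836

d-prime = 0.84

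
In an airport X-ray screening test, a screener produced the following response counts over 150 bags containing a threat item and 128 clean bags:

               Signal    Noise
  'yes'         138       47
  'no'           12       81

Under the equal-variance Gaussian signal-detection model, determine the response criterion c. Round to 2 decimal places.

H = 138/150 = 0.9200
FA = 47/128 = 0.3672
Φ⁻¹(H) = Φ⁻¹(0.9200) = 1.405
Φ⁻¹(FA) = Φ⁻¹(0.3672) = -0.339
c = −½·[z(H) + z(FA)] = −0.5 × (1.405 + (-0.339)) = -0.533

c = -0.53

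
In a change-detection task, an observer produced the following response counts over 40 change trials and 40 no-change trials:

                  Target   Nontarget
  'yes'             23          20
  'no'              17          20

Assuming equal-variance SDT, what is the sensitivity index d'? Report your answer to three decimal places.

H = 23/40 = 0.5750
FA = 20/40 = 0.5000
Φ⁻¹(H) = 0.1891
Φ⁻¹(FA) = 0.0000
d' = z(H) − z(FA) = 0.1891 − 0.0000 = 0.1891

d' = 0.189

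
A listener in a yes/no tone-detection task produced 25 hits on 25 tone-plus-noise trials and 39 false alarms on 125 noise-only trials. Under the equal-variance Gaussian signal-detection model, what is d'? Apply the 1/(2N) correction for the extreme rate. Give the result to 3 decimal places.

The hit rate is 25/25 = 1, so apply the 1/(2N) correction: H → 1 − 1/(2·25) = 0.98000.
z(H) = z(0.98000) = 2.0537
z(FA) = z(0.31200) = -0.4902
d' = 2.0537 − (-0.4902) = 2.5439

d' = 2.544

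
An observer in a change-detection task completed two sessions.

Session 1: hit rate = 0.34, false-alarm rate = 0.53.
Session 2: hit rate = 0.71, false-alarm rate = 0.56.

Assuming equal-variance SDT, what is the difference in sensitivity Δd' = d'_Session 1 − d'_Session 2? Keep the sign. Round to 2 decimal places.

Δd' = -0.89

Session 1: z(0.34) = -0.412, z(0.53) = 0.075, d' = -0.487
Session 2: z(0.71) = 0.553, z(0.56) = 0.151, d' = 0.402
Δd' = d'_Session 1 − d'_Session 2 = -0.487 − 0.402 = -0.889
Session 2 has the higher sensitivity.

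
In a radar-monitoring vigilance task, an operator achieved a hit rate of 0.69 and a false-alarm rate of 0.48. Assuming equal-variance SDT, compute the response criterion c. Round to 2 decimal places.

z(H) = z(0.69) = 0.496
z(FA) = z(0.48) = -0.050
c = −½·[z(H) + z(FA)] = −0.5 × (0.496 + (-0.050)) = -0.223
c < 0: the operator has a liberal response bias.

c = -0.22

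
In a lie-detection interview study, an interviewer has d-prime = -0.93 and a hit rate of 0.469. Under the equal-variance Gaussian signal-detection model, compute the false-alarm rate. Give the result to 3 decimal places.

z(hit rate) = z(0.469) = -0.0778
z(FA) = z(H) − d' = -0.0778 − (-0.93) = 0.8522
false-alarm rate = Φ(0.8522) = 0.8029

false-alarm rate = 0.803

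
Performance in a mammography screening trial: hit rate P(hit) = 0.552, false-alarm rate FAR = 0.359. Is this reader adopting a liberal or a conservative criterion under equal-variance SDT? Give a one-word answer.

z(H) = 0.131, z(FA) = -0.361
c = −½·(z(H) + z(FA)) = 0.115
c > 0 → conservative criterion (biased toward responding “no”).

conservative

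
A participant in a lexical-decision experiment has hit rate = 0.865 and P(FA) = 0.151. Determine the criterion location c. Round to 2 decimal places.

z(H) = z(0.865) = 1.103
z(FA) = z(0.151) = -1.032
c = −½·[z(H) + z(FA)] = −0.5 × (1.103 + (-1.032)) = -0.0355

c = -0.04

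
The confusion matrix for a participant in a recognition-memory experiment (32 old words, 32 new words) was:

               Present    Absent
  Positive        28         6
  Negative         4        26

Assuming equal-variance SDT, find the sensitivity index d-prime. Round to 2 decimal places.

d-prime = 2.04

H = 28/32 = 0.8750
FA = 6/32 = 0.1875
z(H) = 1.1503
z(FA) = -0.8871
d' = z(H) − z(FA) = 1.1503 − (-0.8871) = 2.0374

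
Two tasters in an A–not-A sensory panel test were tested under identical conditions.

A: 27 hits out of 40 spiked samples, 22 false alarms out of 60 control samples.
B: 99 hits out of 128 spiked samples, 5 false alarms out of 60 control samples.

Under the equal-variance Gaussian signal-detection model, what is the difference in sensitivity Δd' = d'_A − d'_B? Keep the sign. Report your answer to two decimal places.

Δd' = -1.34

A: z(0.6750) = 0.454, z(0.3667) = -0.341, d' = 0.795
B: z(0.7734) = 0.750, z(0.0833) = -1.383, d' = 2.133
Δd' = d'_A − d'_B = 0.795 − 2.133 = -1.338
B has the higher sensitivity.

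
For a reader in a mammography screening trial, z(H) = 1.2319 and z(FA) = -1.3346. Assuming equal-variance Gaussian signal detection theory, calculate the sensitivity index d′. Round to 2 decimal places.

d' = z(H) − z(FA) = 1.2319 − (-1.3346) = 2.5665

d′ = 2.57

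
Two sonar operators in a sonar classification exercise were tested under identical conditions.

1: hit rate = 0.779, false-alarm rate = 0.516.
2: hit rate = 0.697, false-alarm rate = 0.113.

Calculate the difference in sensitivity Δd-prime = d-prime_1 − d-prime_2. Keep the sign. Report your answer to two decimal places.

Δd-prime = -1.00

1: z(0.779) = 0.769, z(0.516) = 0.040, d' = 0.729
2: z(0.697) = 0.516, z(0.113) = -1.211, d' = 1.727
Δd' = d'_1 − d'_2 = 0.729 − 1.727 = -0.998
2 has the higher sensitivity.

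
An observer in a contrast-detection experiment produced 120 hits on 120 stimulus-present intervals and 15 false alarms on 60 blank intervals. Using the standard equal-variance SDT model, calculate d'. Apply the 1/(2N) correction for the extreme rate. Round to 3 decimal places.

d' = 3.313

The hit rate is 120/120 = 1, so apply the 1/(2N) correction: H → 1 − 1/(2·120) = 0.99583.
z(H) = z(0.99583) = 2.6380
z(FA) = z(0.25000) = -0.6745
d' = 2.6380 − (-0.6745) = 3.3125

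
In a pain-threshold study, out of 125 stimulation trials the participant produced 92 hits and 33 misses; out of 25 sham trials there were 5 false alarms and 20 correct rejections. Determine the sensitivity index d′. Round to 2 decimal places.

H = 92/125 = 0.7360
FA = 5/25 = 0.2000
Φ⁻¹(H) = Φ⁻¹(0.7360) = 0.631
Φ⁻¹(FA) = Φ⁻¹(0.2000) = -0.842
d' = z(H) − z(FA) = 0.631 − (-0.842) = 1.473

d′ = 1.47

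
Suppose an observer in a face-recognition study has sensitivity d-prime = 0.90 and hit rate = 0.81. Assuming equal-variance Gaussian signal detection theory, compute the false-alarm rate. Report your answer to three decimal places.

false-alarm rate = 0.491

z(hit rate) = z(0.81) = 0.8779
z(FA) = z(H) − d' = 0.8779 − 0.90 = -0.0221
false-alarm rate = Φ(-0.0221) = 0.4912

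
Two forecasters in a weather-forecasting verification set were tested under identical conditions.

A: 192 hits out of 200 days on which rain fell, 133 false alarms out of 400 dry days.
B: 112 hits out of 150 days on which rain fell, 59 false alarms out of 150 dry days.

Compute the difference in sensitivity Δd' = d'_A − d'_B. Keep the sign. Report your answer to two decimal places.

Δd' = 1.25

A: z(0.9600) = 1.751, z(0.3325) = -0.433, d' = 2.184
B: z(0.7467) = 0.664, z(0.3933) = -0.271, d' = 0.935
Δd' = d'_A − d'_B = 2.184 − 0.935 = 1.249
A has the higher sensitivity.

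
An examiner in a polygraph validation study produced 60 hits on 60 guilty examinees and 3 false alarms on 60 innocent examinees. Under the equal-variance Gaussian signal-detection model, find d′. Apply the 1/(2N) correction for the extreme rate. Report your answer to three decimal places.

The hit rate is 60/60 = 1, so apply the 1/(2N) correction: H → 1 − 1/(2·60) = 0.99167.
z(H) = z(0.99167) = 2.3941
z(FA) = z(0.05000) = -1.6449
d' = 2.3941 − (-1.6449) = 4.0390

d′ = 4.039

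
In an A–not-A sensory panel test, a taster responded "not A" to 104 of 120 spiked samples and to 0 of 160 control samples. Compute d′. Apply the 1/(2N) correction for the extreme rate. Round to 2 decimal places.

d′ = 3.85

The false-alarm rate is 0/160 = 0, so apply the 1/(2N) correction: FA → 1/(2·160) = 0.00313.
z(H) = z(0.86667) = 1.111
z(FA) = z(0.00313) = -2.734
d' = 1.111 − (-2.734) = 3.845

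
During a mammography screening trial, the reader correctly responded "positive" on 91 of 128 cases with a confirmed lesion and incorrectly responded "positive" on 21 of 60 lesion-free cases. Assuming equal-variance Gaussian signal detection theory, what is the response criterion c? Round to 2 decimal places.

c = -0.09

H = 91/128 = 0.7109
FA = 21/60 = 0.3500
z(H) = 0.556
z(FA) = -0.385
c = −½·[z(H) + z(FA)] = −0.5 × (0.556 + (-0.385)) = -0.0855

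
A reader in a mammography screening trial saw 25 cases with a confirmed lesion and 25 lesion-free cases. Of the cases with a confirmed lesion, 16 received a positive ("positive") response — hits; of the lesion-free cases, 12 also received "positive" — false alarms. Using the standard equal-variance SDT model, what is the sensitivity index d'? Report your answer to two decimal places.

d' = 0.41

H = 16/25 = 0.6400
FA = 12/25 = 0.4800
z(H) = z(0.6400) = 0.358
z(FA) = z(0.4800) = -0.050
d' = z(H) − z(FA) = 0.358 − (-0.050) = 0.408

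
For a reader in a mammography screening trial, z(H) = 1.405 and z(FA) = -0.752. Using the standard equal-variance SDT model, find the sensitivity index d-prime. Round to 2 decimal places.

d-prime = 2.16

d' = z(H) − z(FA) = 1.405 − (-0.752) = 2.157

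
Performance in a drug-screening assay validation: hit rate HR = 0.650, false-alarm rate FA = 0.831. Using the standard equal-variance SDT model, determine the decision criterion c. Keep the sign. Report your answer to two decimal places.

c = -0.67

z(H) = z(0.650) = 0.3853
z(FA) = z(0.831) = 0.9581
c = −½·[z(H) + z(FA)] = −0.5 × (0.3853 + 0.9581) = -0.6717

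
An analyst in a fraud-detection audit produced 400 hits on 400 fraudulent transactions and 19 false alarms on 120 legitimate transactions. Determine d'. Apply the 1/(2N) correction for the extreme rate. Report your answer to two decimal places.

d' = 4.02

The hit rate is 400/400 = 1, so apply the 1/(2N) correction: H → 1 − 1/(2·400) = 0.99875.
z(H) = z(0.99875) = 3.023
z(FA) = z(0.15833) = -1.001
d' = 3.023 − (-1.001) = 4.024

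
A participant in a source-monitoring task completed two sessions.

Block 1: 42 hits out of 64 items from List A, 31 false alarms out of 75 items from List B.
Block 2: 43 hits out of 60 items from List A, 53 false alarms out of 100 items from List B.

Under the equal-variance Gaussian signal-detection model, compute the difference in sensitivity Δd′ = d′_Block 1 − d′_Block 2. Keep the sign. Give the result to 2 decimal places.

Δd′ = 0.12

Block 1: z(0.6562) = 0.402, z(0.4133) = -0.219, d' = 0.621
Block 2: z(0.7167) = 0.573, z(0.5300) = 0.075, d' = 0.498
Δd' = d'_Block 1 − d'_Block 2 = 0.621 − 0.498 = 0.123
Block 1 has the higher sensitivity.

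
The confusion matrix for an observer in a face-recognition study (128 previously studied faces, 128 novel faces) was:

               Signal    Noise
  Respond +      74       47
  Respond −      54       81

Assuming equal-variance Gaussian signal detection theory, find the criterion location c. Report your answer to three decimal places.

H = 74/128 = 0.5781
FA = 47/128 = 0.3672
z(H) = z(0.5781) = 0.1970
z(FA) = z(0.3672) = -0.3393
c = −½·[z(H) + z(FA)] = −0.5 × (0.1970 + (-0.3393)) = 0.07115
c > 0: the observer has a conservative response bias.

c = 0.071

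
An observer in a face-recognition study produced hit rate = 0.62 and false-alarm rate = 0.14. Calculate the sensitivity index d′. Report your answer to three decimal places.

d′ = 1.386

z(0.62) = 0.3055, z(0.14) = -1.0803
d' = z(H) − z(FA) = 0.3055 − (-1.0803) = 1.3858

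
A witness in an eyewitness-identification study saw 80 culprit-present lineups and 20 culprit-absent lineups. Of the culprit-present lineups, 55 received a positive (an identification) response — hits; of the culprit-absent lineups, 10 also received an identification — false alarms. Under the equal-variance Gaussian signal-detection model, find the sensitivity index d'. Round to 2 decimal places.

H = 55/80 = 0.6875
FA = 10/20 = 0.5000
z(H) = z(0.6875) = 0.489
z(FA) = z(0.5000) = 0.000
d' = z(H) − z(FA) = 0.489 − 0.000 = 0.489

d' = 0.49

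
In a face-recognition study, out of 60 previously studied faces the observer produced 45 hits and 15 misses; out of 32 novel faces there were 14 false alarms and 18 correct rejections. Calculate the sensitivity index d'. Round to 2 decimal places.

H = 45/60 = 0.7500
FA = 14/32 = 0.4375
z(H) = 0.674
z(FA) = -0.157
d' = z(H) − z(FA) = 0.674 − (-0.157) = 0.831

d' = 0.83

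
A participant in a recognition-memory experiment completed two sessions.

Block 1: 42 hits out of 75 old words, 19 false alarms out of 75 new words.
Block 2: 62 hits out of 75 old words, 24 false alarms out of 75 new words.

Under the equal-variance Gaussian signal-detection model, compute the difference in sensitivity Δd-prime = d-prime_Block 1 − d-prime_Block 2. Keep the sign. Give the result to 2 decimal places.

Block 1: z(0.5600) = 0.151, z(0.2533) = -0.664, d' = 0.815
Block 2: z(0.8267) = 0.941, z(0.3200) = -0.468, d' = 1.409
Δd' = d'_Block 1 − d'_Block 2 = 0.815 − 1.409 = -0.594
Block 2 has the higher sensitivity.

Δd-prime = -0.59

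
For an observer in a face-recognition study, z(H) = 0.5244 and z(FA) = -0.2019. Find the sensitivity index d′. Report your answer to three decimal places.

d′ = 0.726

d' = z(H) − z(FA) = 0.5244 − (-0.2019) = 0.7263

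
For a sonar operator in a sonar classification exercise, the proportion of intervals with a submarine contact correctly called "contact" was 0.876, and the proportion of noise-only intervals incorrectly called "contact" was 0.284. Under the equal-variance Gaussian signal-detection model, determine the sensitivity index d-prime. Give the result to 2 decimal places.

d-prime = 1.73

z(H) = z(0.876) = 1.1552
z(FA) = z(0.284) = -0.5710
d' = z(H) − z(FA) = 1.1552 − (-0.5710) = 1.7262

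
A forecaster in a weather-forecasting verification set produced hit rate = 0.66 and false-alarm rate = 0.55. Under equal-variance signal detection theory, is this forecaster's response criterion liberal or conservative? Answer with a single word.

liberal

z(H) = 0.412, z(FA) = 0.126
c = −½·(z(H) + z(FA)) = -0.269
c < 0 → liberal criterion (biased toward responding “yes”).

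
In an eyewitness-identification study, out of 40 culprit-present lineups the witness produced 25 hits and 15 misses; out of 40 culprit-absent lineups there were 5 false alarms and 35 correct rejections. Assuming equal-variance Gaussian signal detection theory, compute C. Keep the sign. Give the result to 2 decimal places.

H = 25/40 = 0.6250
FA = 5/40 = 0.1250
z(H) = 0.319
z(FA) = -1.150
c = −½·[z(H) + z(FA)] = −0.5 × (0.319 + (-1.150)) = 0.4155
c > 0: the witness has a conservative response bias.

C = 0.42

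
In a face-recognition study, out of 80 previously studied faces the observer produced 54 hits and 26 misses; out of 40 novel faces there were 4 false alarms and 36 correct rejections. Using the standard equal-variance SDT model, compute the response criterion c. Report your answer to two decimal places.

H = 54/80 = 0.6750
FA = 4/40 = 0.1000
Φ⁻¹(H) = 0.4538
Φ⁻¹(FA) = -1.2816
c = −½·[z(H) + z(FA)] = −0.5 × (0.4538 + (-1.2816)) = 0.4139

c = 0.41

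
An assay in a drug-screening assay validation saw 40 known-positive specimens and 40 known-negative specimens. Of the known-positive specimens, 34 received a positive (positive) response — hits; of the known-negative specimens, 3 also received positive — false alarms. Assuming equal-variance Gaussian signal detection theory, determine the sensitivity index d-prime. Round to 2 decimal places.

H = 34/40 = 0.8500
FA = 3/40 = 0.0750
z(H) = 1.0364
z(FA) = -1.4395
d' = z(H) − z(FA) = 1.0364 − (-1.4395) = 2.4759

d-prime = 2.48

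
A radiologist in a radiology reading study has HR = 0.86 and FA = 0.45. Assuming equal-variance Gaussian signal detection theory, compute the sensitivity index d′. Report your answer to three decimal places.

d′ = 1.206

z(0.86) = 1.0803, z(0.45) = -0.1257
d' = z(H) − z(FA) = 1.0803 − (-0.1257) = 1.2060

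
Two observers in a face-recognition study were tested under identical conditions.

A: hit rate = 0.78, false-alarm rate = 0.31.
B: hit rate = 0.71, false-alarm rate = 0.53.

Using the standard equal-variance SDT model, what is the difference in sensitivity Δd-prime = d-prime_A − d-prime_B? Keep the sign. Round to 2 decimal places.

A: z(0.78) = 0.772, z(0.31) = -0.496, d' = 1.268
B: z(0.71) = 0.553, z(0.53) = 0.075, d' = 0.478
Δd' = d'_A − d'_B = 1.268 − 0.478 = 0.790
A has the higher sensitivity.

Δd-prime = 0.79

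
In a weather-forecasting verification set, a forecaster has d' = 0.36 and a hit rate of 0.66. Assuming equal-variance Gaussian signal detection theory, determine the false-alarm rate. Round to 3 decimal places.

false-alarm rate = 0.521

z(hit rate) = z(0.66) = 0.4125
z(FA) = z(H) − d' = 0.4125 − 0.36 = 0.0525
false-alarm rate = Φ(0.0525) = 0.5209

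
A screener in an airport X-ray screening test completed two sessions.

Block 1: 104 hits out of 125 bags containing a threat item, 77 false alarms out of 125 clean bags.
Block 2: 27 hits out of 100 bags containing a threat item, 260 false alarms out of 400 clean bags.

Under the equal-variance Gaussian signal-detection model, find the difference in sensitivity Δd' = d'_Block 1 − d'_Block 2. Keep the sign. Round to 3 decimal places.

Block 1: z(0.8320) = 0.9621, z(0.6160) = 0.2950, d' = 0.6671
Block 2: z(0.2700) = -0.6128, z(0.6500) = 0.3853, d' = -0.9981
Δd' = d'_Block 1 − d'_Block 2 = 0.6671 − (-0.9981) = 1.6652
Block 1 has the higher sensitivity.

Δd' = 1.665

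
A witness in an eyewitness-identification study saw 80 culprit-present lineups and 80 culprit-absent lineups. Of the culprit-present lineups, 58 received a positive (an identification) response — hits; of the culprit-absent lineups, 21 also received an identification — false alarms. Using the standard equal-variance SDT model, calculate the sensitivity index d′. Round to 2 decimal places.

H = 58/80 = 0.7250
FA = 21/80 = 0.2625
z(0.7250) = 0.598, z(0.2625) = -0.636
d' = z(H) − z(FA) = 0.598 − (-0.636) = 1.234

d′ = 1.23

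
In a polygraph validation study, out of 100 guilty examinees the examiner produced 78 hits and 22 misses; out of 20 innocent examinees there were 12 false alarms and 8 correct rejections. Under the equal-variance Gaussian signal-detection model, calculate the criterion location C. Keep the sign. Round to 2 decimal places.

H = 78/100 = 0.7800
FA = 12/20 = 0.6000
z(0.7800) = 0.772, z(0.6000) = 0.253
c = −½·[z(H) + z(FA)] = −0.5 × (0.772 + 0.253) = -0.5125

C = -0.51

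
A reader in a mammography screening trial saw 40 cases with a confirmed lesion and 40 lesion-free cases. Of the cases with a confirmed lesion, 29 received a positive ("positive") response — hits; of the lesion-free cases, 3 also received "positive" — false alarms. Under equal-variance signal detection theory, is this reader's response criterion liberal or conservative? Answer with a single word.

z(H) = 0.598, z(FA) = -1.440
c = −½·(z(H) + z(FA)) = 0.421
c > 0 → conservative criterion (biased toward responding “no”).

conservative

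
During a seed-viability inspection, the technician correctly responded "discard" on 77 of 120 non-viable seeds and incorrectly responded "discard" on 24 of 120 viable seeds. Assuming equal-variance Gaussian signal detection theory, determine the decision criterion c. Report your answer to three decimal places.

c = 0.239

H = 77/120 = 0.6417
FA = 24/120 = 0.2000
z(H) = 0.3630
z(FA) = -0.8416
c = −½·[z(H) + z(FA)] = −0.5 × (0.3630 + (-0.8416)) = 0.2393
c > 0: the technician has a conservative response bias.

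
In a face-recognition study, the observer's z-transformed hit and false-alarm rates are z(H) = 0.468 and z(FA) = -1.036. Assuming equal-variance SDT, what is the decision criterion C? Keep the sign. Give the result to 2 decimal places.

c = −½·[z(H) + z(FA)] = −½·(0.468 + (-1.036)) = 0.284
c > 0: the observer has a conservative response bias.

C = 0.28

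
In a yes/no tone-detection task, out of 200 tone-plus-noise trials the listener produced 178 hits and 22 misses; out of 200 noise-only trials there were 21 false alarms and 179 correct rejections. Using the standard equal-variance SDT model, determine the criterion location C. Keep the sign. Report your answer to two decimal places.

H = 178/200 = 0.8900
FA = 21/200 = 0.1050
z(H) = 1.2265
z(FA) = -1.2536
c = −½·[z(H) + z(FA)] = −0.5 × (1.2265 + (-1.2536)) = 0.01355
c > 0: the listener has a conservative response bias.

C = 0.01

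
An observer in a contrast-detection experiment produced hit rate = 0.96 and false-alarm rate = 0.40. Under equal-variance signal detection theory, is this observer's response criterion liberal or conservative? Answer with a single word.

liberal

z(H) = 1.751, z(FA) = -0.253
c = −½·(z(H) + z(FA)) = -0.749
c < 0 → liberal criterion (biased toward responding “yes”).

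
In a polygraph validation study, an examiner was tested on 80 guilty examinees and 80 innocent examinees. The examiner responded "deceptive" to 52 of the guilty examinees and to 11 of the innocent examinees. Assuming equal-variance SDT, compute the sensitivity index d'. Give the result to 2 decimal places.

H = 52/80 = 0.6500
FA = 11/80 = 0.1375
z(H) = 0.3853
z(FA) = -1.0916
d' = z(H) − z(FA) = 0.3853 − (-1.0916) = 1.4769

d' = 1.48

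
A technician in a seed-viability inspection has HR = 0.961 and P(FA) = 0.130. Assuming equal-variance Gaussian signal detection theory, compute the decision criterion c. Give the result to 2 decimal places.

c = -0.32

z(0.961) = 1.762, z(0.130) = -1.126
c = −½·[z(H) + z(FA)] = −0.5 × (1.762 + (-1.126)) = -0.318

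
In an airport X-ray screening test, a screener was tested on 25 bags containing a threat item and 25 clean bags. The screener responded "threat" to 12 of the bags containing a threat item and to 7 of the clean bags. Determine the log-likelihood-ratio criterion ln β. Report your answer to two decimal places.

ln β = 0.17

H = 12/25 = 0.4800
FA = 7/25 = 0.2800
z(H) = z(0.4800) = -0.050
z(FA) = z(0.2800) = -0.583
ln β = −½·[z(H)² − z(FA)²] = −0.5 × (0.003 − 0.340) = 0.1685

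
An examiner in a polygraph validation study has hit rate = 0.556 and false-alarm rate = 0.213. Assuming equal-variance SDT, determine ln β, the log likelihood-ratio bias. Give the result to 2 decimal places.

ln β = 0.31

z(H) = z(0.556) = 0.141
z(FA) = z(0.213) = -0.796
ln β = −½·[z(H)² − z(FA)²] = −0.5 × (0.020 − 0.634) = 0.307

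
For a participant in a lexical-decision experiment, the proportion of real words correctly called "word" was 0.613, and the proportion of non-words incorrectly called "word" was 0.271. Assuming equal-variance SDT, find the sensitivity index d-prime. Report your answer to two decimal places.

d-prime = 0.90

z(0.613) = 0.2871, z(0.271) = -0.6098
d' = z(H) − z(FA) = 0.2871 − (-0.6098) = 0.8969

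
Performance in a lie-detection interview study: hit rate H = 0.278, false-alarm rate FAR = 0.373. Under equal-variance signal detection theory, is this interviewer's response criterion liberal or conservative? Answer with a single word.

conservative

z(H) = -0.589, z(FA) = -0.324
c = −½·(z(H) + z(FA)) = 0.4565
c > 0 → conservative criterion (biased toward responding “no”).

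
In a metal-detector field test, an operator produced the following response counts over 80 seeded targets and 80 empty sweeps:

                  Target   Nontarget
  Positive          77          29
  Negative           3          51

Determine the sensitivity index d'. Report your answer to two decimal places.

d' = 2.13

H = 77/80 = 0.9625
FA = 29/80 = 0.3625
Φ⁻¹(0.9625) = 1.7805, Φ⁻¹(0.3625) = -0.3518
d' = z(H) − z(FA) = 1.7805 − (-0.3518) = 2.1323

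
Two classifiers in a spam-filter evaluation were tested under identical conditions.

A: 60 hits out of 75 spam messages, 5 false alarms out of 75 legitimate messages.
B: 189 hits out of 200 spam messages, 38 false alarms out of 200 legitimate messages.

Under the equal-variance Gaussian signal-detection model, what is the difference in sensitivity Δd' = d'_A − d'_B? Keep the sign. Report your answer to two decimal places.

Δd' = -0.13

A: z(0.8000) = 0.842, z(0.0667) = -1.501, d' = 2.343
B: z(0.9450) = 1.598, z(0.1900) = -0.878, d' = 2.476
Δd' = d'_A − d'_B = 2.343 − 2.476 = -0.133
B has the higher sensitivity.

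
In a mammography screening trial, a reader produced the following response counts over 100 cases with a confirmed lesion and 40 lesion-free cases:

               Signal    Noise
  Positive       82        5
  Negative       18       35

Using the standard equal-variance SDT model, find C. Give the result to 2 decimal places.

H = 82/100 = 0.8200
FA = 5/40 = 0.1250
z(H) = z(0.8200) = 0.915
z(FA) = z(0.1250) = -1.150
c = −½·[z(H) + z(FA)] = −0.5 × (0.915 + (-1.150)) = 0.1175

C = 0.12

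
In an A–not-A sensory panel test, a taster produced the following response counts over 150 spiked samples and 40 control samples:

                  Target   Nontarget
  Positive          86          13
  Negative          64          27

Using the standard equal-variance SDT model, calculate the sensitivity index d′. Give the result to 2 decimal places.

H = 86/150 = 0.5733
FA = 13/40 = 0.3250
z(H) = 0.185
z(FA) = -0.454
d' = z(H) − z(FA) = 0.185 − (-0.454) = 0.639

d′ = 0.64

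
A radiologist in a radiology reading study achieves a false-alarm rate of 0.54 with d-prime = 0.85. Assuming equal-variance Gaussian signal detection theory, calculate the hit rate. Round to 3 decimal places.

hit rate = 0.829

z(false-alarm rate) = z(0.54) = 0.1004
z(H) = z(FA) + d' = 0.1004 + 0.85 = 0.9504
hit rate = Φ(0.9504) = 0.8290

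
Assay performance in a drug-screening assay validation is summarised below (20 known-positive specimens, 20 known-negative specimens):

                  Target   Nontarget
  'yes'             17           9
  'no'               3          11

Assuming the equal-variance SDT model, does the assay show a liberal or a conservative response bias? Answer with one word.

z(H) = 1.036, z(FA) = -0.126
c = −½·(z(H) + z(FA)) = -0.455
c < 0 → liberal criterion (biased toward responding “yes”).

liberal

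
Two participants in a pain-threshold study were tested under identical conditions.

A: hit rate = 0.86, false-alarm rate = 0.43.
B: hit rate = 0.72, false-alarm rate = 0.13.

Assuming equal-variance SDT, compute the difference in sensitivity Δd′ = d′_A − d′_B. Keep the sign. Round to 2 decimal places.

Δd′ = -0.45

A: z(0.86) = 1.080, z(0.43) = -0.176, d' = 1.256
B: z(0.72) = 0.583, z(0.13) = -1.126, d' = 1.709
Δd' = d'_A − d'_B = 1.256 − 1.709 = -0.453
B has the higher sensitivity.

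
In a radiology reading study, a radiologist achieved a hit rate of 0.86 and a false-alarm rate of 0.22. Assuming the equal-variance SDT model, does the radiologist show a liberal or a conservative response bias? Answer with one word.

z(H) = 1.080, z(FA) = -0.772
c = −½·(z(H) + z(FA)) = -0.154
c < 0 → liberal criterion (biased toward responding “yes”).

liberal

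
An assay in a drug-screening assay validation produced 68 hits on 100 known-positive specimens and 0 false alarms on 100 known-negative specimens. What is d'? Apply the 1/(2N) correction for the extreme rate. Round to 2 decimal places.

The false-alarm rate is 0/100 = 0, so apply the 1/(2N) correction: FA → 1/(2·100) = 0.00500.
z(H) = z(0.68000) = 0.468
z(FA) = z(0.00500) = -2.576
d' = 0.468 − (-2.576) = 3.044

d' = 3.04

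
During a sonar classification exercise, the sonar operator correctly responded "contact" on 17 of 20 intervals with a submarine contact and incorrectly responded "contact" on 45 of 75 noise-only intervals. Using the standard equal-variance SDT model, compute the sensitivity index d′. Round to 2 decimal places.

H = 17/20 = 0.8500
FA = 45/75 = 0.6000
Φ⁻¹(H) = Φ⁻¹(0.8500) = 1.0364
Φ⁻¹(FA) = Φ⁻¹(0.6000) = 0.2533
d' = z(H) − z(FA) = 1.0364 − 0.2533 = 0.7831

d′ = 0.78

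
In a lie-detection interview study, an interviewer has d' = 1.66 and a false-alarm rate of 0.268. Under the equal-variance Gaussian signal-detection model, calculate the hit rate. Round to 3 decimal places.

hit rate = 0.851

z(false-alarm rate) = z(0.268) = -0.6189
z(H) = z(FA) + d' = -0.6189 + 1.66 = 1.0411
hit rate = Φ(1.0411) = 0.8511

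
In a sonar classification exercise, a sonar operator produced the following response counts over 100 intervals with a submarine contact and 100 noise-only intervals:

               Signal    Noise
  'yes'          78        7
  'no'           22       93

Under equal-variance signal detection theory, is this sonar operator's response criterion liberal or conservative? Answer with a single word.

conservative

z(H) = 0.772, z(FA) = -1.476
c = −½·(z(H) + z(FA)) = 0.352
c > 0 → conservative criterion (biased toward responding “no”).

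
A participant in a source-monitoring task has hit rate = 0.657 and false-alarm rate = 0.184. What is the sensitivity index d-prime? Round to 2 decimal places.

d-prime = 1.30

z(0.657) = 0.404, z(0.184) = -0.900
d' = z(H) − z(FA) = 0.404 − (-0.900) = 1.304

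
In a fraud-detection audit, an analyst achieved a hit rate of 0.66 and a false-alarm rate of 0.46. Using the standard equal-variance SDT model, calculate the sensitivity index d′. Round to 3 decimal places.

z(H) = z(0.66) = 0.4125
z(FA) = z(0.46) = -0.1004
d' = z(H) − z(FA) = 0.4125 − (-0.1004) = 0.5129

d′ = 0.513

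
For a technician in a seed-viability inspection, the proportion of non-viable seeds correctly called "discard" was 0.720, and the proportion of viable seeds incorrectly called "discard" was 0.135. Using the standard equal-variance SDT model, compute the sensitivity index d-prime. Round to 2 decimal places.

z(H) = z(0.720) = 0.5828
z(FA) = z(0.135) = -1.1031
d' = z(H) − z(FA) = 0.5828 − (-1.1031) = 1.6859

d-prime = 1.69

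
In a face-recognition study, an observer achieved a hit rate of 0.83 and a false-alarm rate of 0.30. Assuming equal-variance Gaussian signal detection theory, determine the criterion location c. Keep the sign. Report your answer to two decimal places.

Φ⁻¹(0.83) = 0.9542, Φ⁻¹(0.30) = -0.5244
c = −½·[z(H) + z(FA)] = −0.5 × (0.9542 + (-0.5244)) = -0.2149
c < 0: the observer has a liberal response bias.

c = -0.21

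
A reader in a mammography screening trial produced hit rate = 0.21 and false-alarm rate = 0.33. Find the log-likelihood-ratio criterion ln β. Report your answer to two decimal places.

z(0.21) = -0.806, z(0.33) = -0.440
ln β = −½·[z(H)² − z(FA)²] = −0.5 × (0.650 − 0.194) = -0.228

ln β = -0.23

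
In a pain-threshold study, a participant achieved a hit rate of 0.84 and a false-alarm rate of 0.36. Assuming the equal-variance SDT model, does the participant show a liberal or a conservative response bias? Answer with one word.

z(H) = 0.994, z(FA) = -0.358
c = −½·(z(H) + z(FA)) = -0.318
c < 0 → liberal criterion (biased toward responding “yes”).

liberal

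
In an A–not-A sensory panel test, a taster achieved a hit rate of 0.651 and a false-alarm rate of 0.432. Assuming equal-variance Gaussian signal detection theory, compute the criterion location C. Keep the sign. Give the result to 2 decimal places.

C = -0.11

z(0.651) = 0.388, z(0.432) = -0.171
c = −½·[z(H) + z(FA)] = −0.5 × (0.388 + (-0.171)) = -0.1085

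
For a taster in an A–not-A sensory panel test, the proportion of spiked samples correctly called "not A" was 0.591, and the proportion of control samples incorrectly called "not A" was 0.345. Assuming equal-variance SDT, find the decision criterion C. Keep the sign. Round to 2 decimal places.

z(0.591) = 0.230, z(0.345) = -0.399
c = −½·[z(H) + z(FA)] = −0.5 × (0.230 + (-0.399)) = 0.0845

C = 0.08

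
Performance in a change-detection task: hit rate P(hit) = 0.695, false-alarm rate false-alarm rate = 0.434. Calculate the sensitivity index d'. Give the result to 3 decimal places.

d' = 0.676

Φ⁻¹(H) = 0.5101
Φ⁻¹(FA) = -0.1662
d' = z(H) − z(FA) = 0.5101 − (-0.1662) = 0.6763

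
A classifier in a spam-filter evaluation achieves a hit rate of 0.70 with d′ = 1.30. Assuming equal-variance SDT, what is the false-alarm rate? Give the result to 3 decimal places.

false-alarm rate = 0.219

z(hit rate) = z(0.70) = 0.5244
z(FA) = z(H) − d' = 0.5244 − 1.30 = -0.7756
false-alarm rate = Φ(-0.7756) = 0.2190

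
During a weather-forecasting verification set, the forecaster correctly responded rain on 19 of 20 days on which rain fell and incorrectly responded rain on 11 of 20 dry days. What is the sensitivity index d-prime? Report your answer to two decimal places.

d-prime = 1.52

H = 19/20 = 0.9500
FA = 11/20 = 0.5500
z(H) = 1.6449
z(FA) = 0.1257
d' = z(H) − z(FA) = 1.6449 − 0.1257 = 1.5192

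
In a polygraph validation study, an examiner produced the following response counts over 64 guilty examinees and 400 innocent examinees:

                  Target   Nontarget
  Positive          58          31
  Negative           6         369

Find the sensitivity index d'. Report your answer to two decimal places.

H = 58/64 = 0.9062
FA = 31/400 = 0.0775
Φ⁻¹(H) = 1.3177
Φ⁻¹(FA) = -1.4221
d' = z(H) − z(FA) = 1.3177 − (-1.4221) = 2.7398

d' = 2.74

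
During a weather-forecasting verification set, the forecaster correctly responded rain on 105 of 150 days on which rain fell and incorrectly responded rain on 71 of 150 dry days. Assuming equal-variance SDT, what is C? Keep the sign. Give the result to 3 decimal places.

C = -0.229

H = 105/150 = 0.7000
FA = 71/150 = 0.4733
z(H) = z(0.7000) = 0.5244
z(FA) = z(0.4733) = -0.0670
c = −½·[z(H) + z(FA)] = −0.5 × (0.5244 + (-0.0670)) = -0.2287
c < 0: the forecaster has a liberal response bias.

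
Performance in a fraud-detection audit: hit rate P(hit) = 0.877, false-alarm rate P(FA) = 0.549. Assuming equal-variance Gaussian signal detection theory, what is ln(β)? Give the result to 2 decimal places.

Φ⁻¹(H) = 1.160
Φ⁻¹(FA) = 0.123
ln β = −½·[z(H)² − z(FA)²] = −0.5 × (1.346 − 0.015) = -0.6655

ln β = -0.67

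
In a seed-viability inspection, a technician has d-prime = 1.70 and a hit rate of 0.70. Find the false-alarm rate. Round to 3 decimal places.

z(hit rate) = z(0.70) = 0.5244
z(FA) = z(H) − d' = 0.5244 − 1.70 = -1.1756
false-alarm rate = Φ(-1.1756) = 0.1199

false-alarm rate = 0.120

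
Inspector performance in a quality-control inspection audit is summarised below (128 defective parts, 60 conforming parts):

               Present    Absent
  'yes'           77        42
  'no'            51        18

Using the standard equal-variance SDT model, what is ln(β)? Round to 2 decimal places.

H = 77/128 = 0.6016
FA = 42/60 = 0.7000
z(H) = z(0.6016) = 0.257
z(FA) = z(0.7000) = 0.524
ln β = −½·[z(H)² − z(FA)²] = −0.5 × (0.066 − 0.275) = 0.1045

ln β = 0.10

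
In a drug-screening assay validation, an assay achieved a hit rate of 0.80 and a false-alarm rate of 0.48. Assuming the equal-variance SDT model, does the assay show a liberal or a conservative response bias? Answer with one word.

liberal

z(H) = 0.842, z(FA) = -0.050
c = −½·(z(H) + z(FA)) = -0.396
c < 0 → liberal criterion (biased toward responding “yes”).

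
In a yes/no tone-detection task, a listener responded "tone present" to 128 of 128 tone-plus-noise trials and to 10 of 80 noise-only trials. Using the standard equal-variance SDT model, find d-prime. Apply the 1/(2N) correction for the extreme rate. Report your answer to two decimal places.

d-prime = 3.81

The hit rate is 128/128 = 1, so apply the 1/(2N) correction: H → 1 − 1/(2·128) = 0.99609.
z(H) = z(0.99609) = 2.660
z(FA) = z(0.12500) = -1.150
d' = 2.660 − (-1.150) = 3.810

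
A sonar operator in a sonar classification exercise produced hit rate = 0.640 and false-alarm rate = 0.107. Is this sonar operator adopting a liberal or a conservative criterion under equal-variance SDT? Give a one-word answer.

conservative

z(H) = 0.358, z(FA) = -1.243
c = −½·(z(H) + z(FA)) = 0.4425
c > 0 → conservative criterion (biased toward responding “no”).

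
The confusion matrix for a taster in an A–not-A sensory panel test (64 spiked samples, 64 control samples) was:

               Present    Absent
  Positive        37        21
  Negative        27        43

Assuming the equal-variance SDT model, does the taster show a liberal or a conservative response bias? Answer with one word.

conservative

z(H) = 0.197, z(FA) = -0.445
c = −½·(z(H) + z(FA)) = 0.124
c > 0 → conservative criterion (biased toward responding “no”).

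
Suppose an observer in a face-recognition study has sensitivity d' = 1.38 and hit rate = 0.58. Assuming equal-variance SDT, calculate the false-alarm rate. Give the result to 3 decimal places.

false-alarm rate = 0.119

z(hit rate) = z(0.58) = 0.2019
z(FA) = z(H) − d' = 0.2019 − 1.38 = -1.1781
false-alarm rate = Φ(-1.1781) = 0.1194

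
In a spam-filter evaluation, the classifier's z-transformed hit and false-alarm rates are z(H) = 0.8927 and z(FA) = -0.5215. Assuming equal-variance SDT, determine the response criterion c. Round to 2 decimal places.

c = -0.19

c = −½·[z(H) + z(FA)] = −½·(0.8927 + (-0.5215)) = -0.1856
c < 0: the classifier has a liberal response bias.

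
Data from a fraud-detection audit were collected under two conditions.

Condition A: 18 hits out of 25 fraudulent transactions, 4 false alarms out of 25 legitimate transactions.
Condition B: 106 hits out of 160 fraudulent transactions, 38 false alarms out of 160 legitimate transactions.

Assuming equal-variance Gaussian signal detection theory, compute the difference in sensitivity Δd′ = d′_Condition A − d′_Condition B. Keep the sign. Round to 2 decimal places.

Condition A: z(0.7200) = 0.583, z(0.1600) = -0.994, d' = 1.577
Condition B: z(0.6625) = 0.419, z(0.2375) = -0.714, d' = 1.133
Δd' = d'_Condition A − d'_Condition B = 1.577 − 1.133 = 0.444
Condition A has the higher sensitivity.

Δd′ = 0.44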